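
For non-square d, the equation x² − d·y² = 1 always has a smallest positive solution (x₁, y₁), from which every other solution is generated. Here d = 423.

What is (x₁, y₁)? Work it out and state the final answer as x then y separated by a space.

d=423: √d = [20; 1,1,3,4,3,1,1,40] (ℓ=8, even), read p_7/q_7
step 0: (20, 1)  from 20·(1,0) + (0,1)
step 1: (21, 1)  from 1·(20,1) + (1,0)
…
step 3: (144, 7)  from 3·(41,2) + (21,1)
step 4: (617, 30)  from 4·(144,7) + (41,2)
…
step 6: (2612, 127)  from 1·(1995,97) + (617,30)
step 7: (4607, 224)  from 1·(2612,127) + (1995,97)
(x₁, y₁) = (4607, 224);  4607² − 423·224² = 1 ✓

4607 224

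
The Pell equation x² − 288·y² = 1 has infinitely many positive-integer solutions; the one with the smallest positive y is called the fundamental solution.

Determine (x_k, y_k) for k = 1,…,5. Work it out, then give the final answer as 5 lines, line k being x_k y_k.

17 1
577 34
19601 1155
665857 39236
22619537 1332869

√288 → a₀=16, period (1,32); ℓ=2 even so k=1
i=0: a=16 ⇒ p=16, q=1
i=1: a=1 ⇒ p=17, q=1
fundamental: x₁=17, y₁=1  (since 289 − 288·1 = 1)
(x_2, y_2) = (17·17 + 288·1·1, 17·1 + 1·17) = (577, 34)
(x_3, y_3) = (17·577 + 288·1·34, 17·34 + 1·577) = (19601, 1155)
(x_4, y_4) = (17·19601 + 288·1·1155, 17·1155 + 1·19601) = (665857, 39236)
(x_5, y_5) = (17·665857 + 288·1·39236, 17·39236 + 1·665857) = (22619537, 1332869)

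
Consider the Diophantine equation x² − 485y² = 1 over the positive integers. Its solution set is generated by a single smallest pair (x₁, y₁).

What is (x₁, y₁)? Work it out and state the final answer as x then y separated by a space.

[22; 44] for √485; ℓ=1 ⇒ convergent index 1
a_0=22:  p_0=22·1+0=22,  q_0=22·0+1=1
a_1=44:  p_1=44·22+1=969,  q_1=44·1+0=44
fundamental: x₁=969, y₁=44  (since 938961 − 485·1936 = 1)

969 44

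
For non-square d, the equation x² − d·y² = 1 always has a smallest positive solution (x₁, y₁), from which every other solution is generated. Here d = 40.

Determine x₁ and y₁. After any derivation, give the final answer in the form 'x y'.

19 3

√40 = [6; 3,12, …], period ℓ=2 (even) → k=1
step 0: (6, 1)  from 6·(1,0) + (0,1)
step 1: (19, 3)  from 3·(6,1) + (1,0)
→ (19, 3).  Check: 19²=361, 40·3²=360, difference 1.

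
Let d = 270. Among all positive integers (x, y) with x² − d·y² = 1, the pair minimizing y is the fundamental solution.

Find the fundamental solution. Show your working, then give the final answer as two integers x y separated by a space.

√270 → a₀=16, period (2,3,6,3,2,32); ℓ=6 even so k=5
a_0=16:  p_0=16·1+0=16,  q_0=16·0+1=1
a_1=2:  p_1=2·16+1=33,  q_1=2·1+0=2
a_2=3:  p_2=3·33+16=115,  q_2=3·2+1=7
…
a_4=3:  p_4=3·723+115=2284,  q_4=3·44+7=139
a_5=2:  p_5=2·2284+723=5291,  q_5=2·139+44=322
(x₁, y₁) = (5291, 322);  5291² − 270·322² = 1 ✓

5291 322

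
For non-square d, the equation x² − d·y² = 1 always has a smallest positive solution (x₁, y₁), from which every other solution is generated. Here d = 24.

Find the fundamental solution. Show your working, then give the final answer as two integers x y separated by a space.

5 1

[4; 1,8] for √24; ℓ=2 ⇒ convergent index 1
k=0  a_k=4  p_k/q_k = 4/1
k=1  a_k=1  p_k/q_k = 5/1
fundamental: x₁=5, y₁=1  (since 25 − 24·1 = 1)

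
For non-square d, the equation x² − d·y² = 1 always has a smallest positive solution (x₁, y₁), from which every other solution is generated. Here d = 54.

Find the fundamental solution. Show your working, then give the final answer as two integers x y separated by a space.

485 66

√54 = [7; 2,1,6,1,2,14, …], period ℓ=6 (even) → k=5
i=0: a=7 ⇒ p=7, q=1
…
i=3: a=6 ⇒ p=147, q=20
i=4: a=1 ⇒ p=169, q=23
i=5: a=2 ⇒ p=485, q=66
(x₁, y₁) = (485, 66);  485² − 54·66² = 1 ✓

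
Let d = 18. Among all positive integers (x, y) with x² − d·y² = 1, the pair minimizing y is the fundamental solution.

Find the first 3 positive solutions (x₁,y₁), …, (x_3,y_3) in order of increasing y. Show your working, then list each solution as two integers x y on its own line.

17 4
577 136
19601 4620

[4; 4,8] for √18; ℓ=2 ⇒ convergent index 1
a_0=4:  p_0=4·1+0=4,  q_0=4·0+1=1
a_1=4:  p_1=4·4+1=17,  q_1=4·1+0=4
(x₁, y₁) = (17, 4);  17² − 18·4² = 1 ✓
k=2:  x_2 = 17·17+18·4·4 = 577,  y_2 = 17·4+4·17 = 136
k=3:  x_3 = 17·577+18·4·136 = 19601,  y_3 = 17·136+4·577 = 4620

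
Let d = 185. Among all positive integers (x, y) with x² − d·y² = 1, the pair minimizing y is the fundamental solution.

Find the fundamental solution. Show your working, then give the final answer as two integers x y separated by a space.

√185 → a₀=13, period (1,1,1,1,26); ℓ=5 odd so k=9
step 0: (13, 1)  from 13·(1,0) + (0,1)
step 1: (14, 1)  from 1·(13,1) + (1,0)
step 2: (27, 2)  from 1·(14,1) + (13,1)
step 3: (41, 3)  from 1·(27,2) + (14,1)
step 4: (68, 5)  from 1·(41,3) + (27,2)
step 5: (1809, 133)  from 26·(68,5) + (41,3)
step 6: (1877, 138)  from 1·(1809,133) + (68,5)
step 7: (3686, 271)  from 1·(1877,138) + (1809,133)
step 8: (5563, 409)  from 1·(3686,271) + (1877,138)
step 9: (9249, 680)  from 1·(5563,409) + (3686,271)
fundamental: x₁=9249, y₁=680  (since 85544001 − 185·462400 = 1)

9249 680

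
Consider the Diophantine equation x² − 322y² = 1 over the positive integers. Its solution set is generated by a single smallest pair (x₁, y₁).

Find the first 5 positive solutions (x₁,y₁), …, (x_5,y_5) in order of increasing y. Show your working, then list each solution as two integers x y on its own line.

√322 = [17; 1,16,1,34, …], period ℓ=4 (even) → k=3
i=0: a=17 ⇒ p=17, q=1
…
i=2: a=16 ⇒ p=305, q=17
i=3: a=1 ⇒ p=323, q=18
→ (323, 18).  Check: 323²=104329, 322·18²=104328, difference 1.
(323+18√322)^2 = 208657 + 11628√322
(323+18√322)^3 = 134792099 + 7511670√322
(323+18√322)^4 = 87075487297 + 4852527192√322
(323+18√322)^5 = 56250630001763 + 3134725054362√322

323 18
208657 11628
134792099 7511670
87075487297 4852527192
56250630001763 3134725054362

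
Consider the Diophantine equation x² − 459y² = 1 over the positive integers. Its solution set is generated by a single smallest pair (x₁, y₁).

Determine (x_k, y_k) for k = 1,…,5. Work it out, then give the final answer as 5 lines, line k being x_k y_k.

√459 = [21; 2,2,1,4,21,4,1,2,2,42, …], period ℓ=10 (even) → k=9
k=0  a_k=21  p_k/q_k = 21/1
…
k=3  a_k=1  p_k/q_k = 150/7
…
k=5  a_k=21  p_k/q_k = 14997/700
k=6  a_k=4  p_k/q_k = 60695/2833
…
k=8  a_k=2  p_k/q_k = 212079/9899
k=9  a_k=2  p_k/q_k = 499850/23331
fundamental: x₁=499850, y₁=23331  (since 249850022500 − 459·544335561 = 1)
(499850+23331√459)^2 = 499700044999 + 23324000700√459
(499850+23331√459)^3 = 499550134985000450 + 23317003499766669√459
(499850+23331√459)^4 = 499400269944005249820001 + 23310008398693414998600√459
(499850+23331√459)^5 = 499250449862522498110069999250 + 23303015396150489970600653331√459

499850 23331
499700044999 23324000700
499550134985000450 23317003499766669
499400269944005249820001 23310008398693414998600
499250449862522498110069999250 23303015396150489970600653331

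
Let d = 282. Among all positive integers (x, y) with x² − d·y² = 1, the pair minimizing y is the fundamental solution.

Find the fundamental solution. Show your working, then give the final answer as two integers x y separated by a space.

d=282: √d = [16; 1,3,1,4,1,3,1,32] (ℓ=8, even), read p_7/q_7
a_0=16:  p_0=16·1+0=16,  q_0=16·0+1=1
…
a_3=1:  p_3=1·67+17=84,  q_3=1·4+1=5
…
a_6=3:  p_6=3·487+403=1864,  q_6=3·29+24=111
a_7=1:  p_7=1·1864+487=2351,  q_7=1·111+29=140
fundamental: x₁=2351, y₁=140  (since 5527201 − 282·19600 = 1)

2351 140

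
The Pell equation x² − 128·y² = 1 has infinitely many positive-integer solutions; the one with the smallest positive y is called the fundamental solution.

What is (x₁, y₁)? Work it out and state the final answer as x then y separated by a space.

√128 → a₀=11, period (3,5,3,22); ℓ=4 even so k=3
k=0  a_k=11  p_k/q_k = 11/1
…
k=2  a_k=5  p_k/q_k = 181/16
k=3  a_k=3  p_k/q_k = 577/51
(x₁, y₁) = (577, 51);  577² − 128·51² = 1 ✓

577 51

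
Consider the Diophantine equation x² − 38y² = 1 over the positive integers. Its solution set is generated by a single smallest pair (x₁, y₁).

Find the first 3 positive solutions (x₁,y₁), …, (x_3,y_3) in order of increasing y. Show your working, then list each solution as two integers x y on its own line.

37 6
2737 444
202501 32850

d=38: √d = [6; 6,12] (ℓ=2, even), read p_1/q_1
step 0: (6, 1)  from 6·(1,0) + (0,1)
step 1: (37, 6)  from 6·(6,1) + (1,0)
fundamental: x₁=37, y₁=6  (since 1369 − 38·36 = 1)
(37+6√38)^2 = 2737 + 444√38
(37+6√38)^3 = 202501 + 32850√38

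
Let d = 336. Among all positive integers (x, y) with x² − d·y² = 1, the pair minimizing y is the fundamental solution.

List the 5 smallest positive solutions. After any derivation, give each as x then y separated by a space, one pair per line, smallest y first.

[18; 3,36] for √336; ℓ=2 ⇒ convergent index 1
step 0: (18, 1)  from 18·(1,0) + (0,1)
step 1: (55, 3)  from 3·(18,1) + (1,0)
→ (55, 3).  Check: 55²=3025, 336·3²=3024, difference 1.
(x_2, y_2) = (55·55 + 336·3·3, 55·3 + 3·55) = (6049, 330)
(x_3, y_3) = (55·6049 + 336·3·330, 55·330 + 3·6049) = (665335, 36297)
(x_4, y_4) = (55·665335 + 336·3·36297, 55·36297 + 3·665335) = (73180801, 3992340)
(x_5, y_5) = (55·73180801 + 336·3·3992340, 55·3992340 + 3·73180801) = (8049222775, 439121103)

55 3
6049 330
665335 36297
73180801 3992340
8049222775 439121103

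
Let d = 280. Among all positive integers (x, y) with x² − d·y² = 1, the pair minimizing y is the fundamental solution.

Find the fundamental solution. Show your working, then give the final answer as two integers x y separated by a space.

251 15

[16; 1,2,1,2,1,32] for √280; ℓ=6 ⇒ convergent index 5
i=0: a=16 ⇒ p=16, q=1
…
i=2: a=2 ⇒ p=50, q=3
i=3: a=1 ⇒ p=67, q=4
i=4: a=2 ⇒ p=184, q=11
i=5: a=1 ⇒ p=251, q=15
(x₁, y₁) = (251, 15);  251² − 280·15² = 1 ✓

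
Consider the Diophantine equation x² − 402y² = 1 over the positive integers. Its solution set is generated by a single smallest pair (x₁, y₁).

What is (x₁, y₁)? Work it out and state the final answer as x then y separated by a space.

401 20

√402 → a₀=20, period (20,40); ℓ=2 even so k=1
a_0=20:  p_0=20·1+0=20,  q_0=20·0+1=1
a_1=20:  p_1=20·20+1=401,  q_1=20·1+0=20
→ (401, 20).  Check: 401²=160801, 402·20²=160800, difference 1.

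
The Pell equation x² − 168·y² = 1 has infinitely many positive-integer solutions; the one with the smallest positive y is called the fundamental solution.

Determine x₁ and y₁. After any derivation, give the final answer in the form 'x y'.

d=168: √d = [12; 1,24] (ℓ=2, even), read p_1/q_1
step 0: (12, 1)  from 12·(1,0) + (0,1)
step 1: (13, 1)  from 1·(12,1) + (1,0)
(x₁, y₁) = (13, 1);  13² − 168·1² = 1 ✓

13 1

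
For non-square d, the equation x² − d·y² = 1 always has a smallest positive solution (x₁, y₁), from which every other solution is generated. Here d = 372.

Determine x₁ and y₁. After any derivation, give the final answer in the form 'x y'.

12151 630

d=372: √d = [19; 3,2,12,2,3,38] (ℓ=6, even), read p_5/q_5
step 0: (19, 1)  from 19·(1,0) + (0,1)
…
step 4: (3491, 181)  from 2·(1678,87) + (135,7)
step 5: (12151, 630)  from 3·(3491,181) + (1678,87)
fundamental: x₁=12151, y₁=630  (since 147646801 − 372·396900 = 1)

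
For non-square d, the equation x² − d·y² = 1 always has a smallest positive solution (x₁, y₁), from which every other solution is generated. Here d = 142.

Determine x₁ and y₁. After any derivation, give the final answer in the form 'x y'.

d=142: √d = [11; 1,10,1,22] (ℓ=4, even), read p_3/q_3
a_0=11:  p_0=11·1+0=11,  q_0=11·0+1=1
…
a_2=10:  p_2=10·12+11=131,  q_2=10·1+1=11
a_3=1:  p_3=1·131+12=143,  q_3=1·11+1=12
(x₁, y₁) = (143, 12);  143² − 142·12² = 1 ✓

143 12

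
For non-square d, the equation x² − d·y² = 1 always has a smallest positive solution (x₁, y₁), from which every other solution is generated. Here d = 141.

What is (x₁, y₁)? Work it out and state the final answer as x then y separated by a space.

95 8

√141 → a₀=11, period (1,6,1,22); ℓ=4 even so k=3
a_0=11:  p_0=11·1+0=11,  q_0=11·0+1=1
…
a_2=6:  p_2=6·12+11=83,  q_2=6·1+1=7
a_3=1:  p_3=1·83+12=95,  q_3=1·7+1=8
(x₁, y₁) = (95, 8);  95² − 141·8² = 1 ✓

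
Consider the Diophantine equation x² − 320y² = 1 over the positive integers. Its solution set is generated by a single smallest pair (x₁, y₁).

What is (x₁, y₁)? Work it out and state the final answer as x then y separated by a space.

161 9

[17; 1,7,1,34] for √320; ℓ=4 ⇒ convergent index 3
a_0=17:  p_0=17·1+0=17,  q_0=17·0+1=1
a_1=1:  p_1=1·17+1=18,  q_1=1·1+0=1
a_2=7:  p_2=7·18+17=143,  q_2=7·1+1=8
a_3=1:  p_3=1·143+18=161,  q_3=1·8+1=9
(x₁, y₁) = (161, 9);  161² − 320·9² = 1 ✓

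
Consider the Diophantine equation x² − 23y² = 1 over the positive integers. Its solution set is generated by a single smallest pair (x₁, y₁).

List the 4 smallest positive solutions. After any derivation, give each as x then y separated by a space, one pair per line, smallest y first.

24 5
1151 240
55224 11515
2649601 552480

[4; 1,3,1,8] for √23; ℓ=4 ⇒ convergent index 3
k=0  a_k=4  p_k/q_k = 4/1
k=1  a_k=1  p_k/q_k = 5/1
k=2  a_k=3  p_k/q_k = 19/4
k=3  a_k=1  p_k/q_k = 24/5
(x₁, y₁) = (24, 5);  24² − 23·5² = 1 ✓
(x_2, y_2) = (24·24 + 23·5·5, 24·5 + 5·24) = (1151, 240)
(x_3, y_3) = (24·1151 + 23·5·240, 24·240 + 5·1151) = (55224, 11515)
(x_4, y_4) = (24·55224 + 23·5·11515, 24·11515 + 5·55224) = (2649601, 552480)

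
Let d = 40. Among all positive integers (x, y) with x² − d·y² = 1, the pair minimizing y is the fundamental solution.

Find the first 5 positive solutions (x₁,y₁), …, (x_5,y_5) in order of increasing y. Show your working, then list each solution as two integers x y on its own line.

√40 → a₀=6, period (3,12); ℓ=2 even so k=1
step 0: (6, 1)  from 6·(1,0) + (0,1)
step 1: (19, 3)  from 3·(6,1) + (1,0)
→ (19, 3).  Check: 19²=361, 40·3²=360, difference 1.
k=2:  x_2 = 19·19+40·3·3 = 721,  y_2 = 19·3+3·19 = 114
k=3:  x_3 = 19·721+40·3·114 = 27379,  y_3 = 19·114+3·721 = 4329
k=4:  x_4 = 19·27379+40·3·4329 = 1039681,  y_4 = 19·4329+3·27379 = 164388
k=5:  x_5 = 19·1039681+40·3·164388 = 39480499,  y_5 = 19·164388+3·1039681 = 6242415

19 3
721 114
27379 4329
1039681 164388
39480499 6242415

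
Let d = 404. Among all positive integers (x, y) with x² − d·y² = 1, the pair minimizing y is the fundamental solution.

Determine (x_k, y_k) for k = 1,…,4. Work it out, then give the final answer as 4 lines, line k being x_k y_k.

201 10
80801 4020
32481801 1616030
13057603201 649640040

√404 = [20; 10,40, …], period ℓ=2 (even) → k=1
step 0: (20, 1)  from 20·(1,0) + (0,1)
step 1: (201, 10)  from 10·(20,1) + (1,0)
(x₁, y₁) = (201, 10);  201² − 404·10² = 1 ✓
k=2:  x_2 = 201·201+404·10·10 = 80801,  y_2 = 201·10+10·201 = 4020
k=3:  x_3 = 201·80801+404·10·4020 = 32481801,  y_3 = 201·4020+10·80801 = 1616030
k=4:  x_4 = 201·32481801+404·10·1616030 = 13057603201,  y_4 = 201·1616030+10·32481801 = 649640040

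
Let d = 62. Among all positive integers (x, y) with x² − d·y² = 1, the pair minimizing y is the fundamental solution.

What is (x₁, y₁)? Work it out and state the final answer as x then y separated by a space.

63 8

√62 → a₀=7, period (1,6,1,14); ℓ=4 even so k=3
k=0  a_k=7  p_k/q_k = 7/1
k=1  a_k=1  p_k/q_k = 8/1
k=2  a_k=6  p_k/q_k = 55/7
k=3  a_k=1  p_k/q_k = 63/8
(x₁, y₁) = (63, 8);  63² − 62·8² = 1 ✓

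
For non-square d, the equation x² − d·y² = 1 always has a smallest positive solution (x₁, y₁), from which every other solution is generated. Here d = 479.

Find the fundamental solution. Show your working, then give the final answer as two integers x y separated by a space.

√479 = [21; 1,7,1,3,2,21,2,3,1,7,1,42, …], period ℓ=12 (even) → k=11
step 0: (21, 1)  from 21·(1,0) + (0,1)
step 1: (22, 1)  from 1·(21,1) + (1,0)
step 2: (175, 8)  from 7·(22,1) + (21,1)
…
step 4: (766, 35)  from 3·(197,9) + (175,8)
step 5: (1729, 79)  from 2·(766,35) + (197,9)
step 6: (37075, 1694)  from 21·(1729,79) + (766,35)
step 7: (75879, 3467)  from 2·(37075,1694) + (1729,79)
step 8: (264712, 12095)  from 3·(75879,3467) + (37075,1694)
step 9: (340591, 15562)  from 1·(264712,12095) + (75879,3467)
step 10: (2648849, 121029)  from 7·(340591,15562) + (264712,12095)
step 11: (2989440, 136591)  from 1·(2648849,121029) + (340591,15562)
(x₁, y₁) = (2989440, 136591);  2989440² − 479·136591² = 1 ✓

2989440 136591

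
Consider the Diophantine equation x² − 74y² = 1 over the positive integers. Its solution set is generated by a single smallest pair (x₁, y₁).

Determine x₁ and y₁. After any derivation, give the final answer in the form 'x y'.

d=74: √d = [8; 1,1,1,1,16] (ℓ=5, odd), read p_9/q_9
i=0: a=8 ⇒ p=8, q=1
i=1: a=1 ⇒ p=9, q=1
…
i=4: a=1 ⇒ p=43, q=5
i=5: a=16 ⇒ p=714, q=83
i=6: a=1 ⇒ p=757, q=88
…
i=8: a=1 ⇒ p=2228, q=259
i=9: a=1 ⇒ p=3699, q=430
fundamental: x₁=3699, y₁=430  (since 13682601 − 74·184900 = 1)

3699 430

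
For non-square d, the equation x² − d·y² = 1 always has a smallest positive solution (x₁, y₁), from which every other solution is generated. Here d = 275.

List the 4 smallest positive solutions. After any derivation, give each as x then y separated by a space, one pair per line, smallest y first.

199 12
79201 4776
31521799 1900836
12545596801 756527952

[16; 1,1,2,1,1,32] for √275; ℓ=6 ⇒ convergent index 5
k=0  a_k=16  p_k/q_k = 16/1
k=1  a_k=1  p_k/q_k = 17/1
…
k=3  a_k=2  p_k/q_k = 83/5
k=4  a_k=1  p_k/q_k = 116/7
k=5  a_k=1  p_k/q_k = 199/12
fundamental: x₁=199, y₁=12  (since 39601 − 275·144 = 1)
(199+12√275)^2 = 79201 + 4776√275
(199+12√275)^3 = 31521799 + 1900836√275
(199+12√275)^4 = 12545596801 + 756527952√275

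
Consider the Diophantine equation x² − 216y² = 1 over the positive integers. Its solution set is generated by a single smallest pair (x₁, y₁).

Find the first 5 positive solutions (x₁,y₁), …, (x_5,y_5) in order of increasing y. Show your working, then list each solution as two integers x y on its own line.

485 33
470449 32010
456335045 31049667
442644523201 30118144980
429364731169925 29214569580933

√216 → a₀=14, period (1,2,3,2,1,28); ℓ=6 even so k=5
step 0: (14, 1)  from 14·(1,0) + (0,1)
step 1: (15, 1)  from 1·(14,1) + (1,0)
step 2: (44, 3)  from 2·(15,1) + (14,1)
…
step 4: (338, 23)  from 2·(147,10) + (44,3)
step 5: (485, 33)  from 1·(338,23) + (147,10)
fundamental: x₁=485, y₁=33  (since 235225 − 216·1089 = 1)
n=2: (485,33)∘(485,33) = (485·485+216·33·33, 485·33+33·485) = (470449,32010)
n=3: (470449,32010)∘(485,33) = (485·470449+216·33·32010, 485·32010+33·470449) = (456335045,31049667)
n=4: (456335045,31049667)∘(485,33) = (485·456335045+216·33·31049667, 485·31049667+33·456335045) = (442644523201,30118144980)
n=5: (442644523201,30118144980)∘(485,33) = (485·442644523201+216·33·30118144980, 485·30118144980+33·442644523201) = (429364731169925,29214569580933)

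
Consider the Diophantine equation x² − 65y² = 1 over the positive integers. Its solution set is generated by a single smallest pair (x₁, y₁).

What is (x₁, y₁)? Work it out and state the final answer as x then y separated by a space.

129 16

[8; 16] for √65; ℓ=1 ⇒ convergent index 1
i=0: a=8 ⇒ p=8, q=1
i=1: a=16 ⇒ p=129, q=16
fundamental: x₁=129, y₁=16  (since 16641 − 65·256 = 1)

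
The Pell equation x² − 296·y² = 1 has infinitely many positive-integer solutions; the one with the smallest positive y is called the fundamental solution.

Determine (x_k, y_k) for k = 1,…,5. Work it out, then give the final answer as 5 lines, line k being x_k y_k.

[17; 4,1,7,1,4,34] for √296; ℓ=6 ⇒ convergent index 5
k=0  a_k=17  p_k/q_k = 17/1
…
k=3  a_k=7  p_k/q_k = 671/39
k=4  a_k=1  p_k/q_k = 757/44
k=5  a_k=4  p_k/q_k = 3699/215
(x₁, y₁) = (3699, 215);  3699² − 296·215² = 1 ✓
k=2:  x_2 = 3699·3699+296·215·215 = 27365201,  y_2 = 3699·215+215·3699 = 1590570
k=3:  x_3 = 3699·27365201+296·215·1590570 = 202447753299,  y_3 = 3699·1590570+215·27365201 = 11767036645
k=4:  x_4 = 3699·202447753299+296·215·11767036645 = 1497708451540801,  y_4 = 3699·11767036645+215·202447753299 = 87052535509140
k=5:  x_5 = 3699·1497708451540801+296·215·87052535509140 = 11080046922051092499,  y_5 = 3699·87052535509140+215·1497708451540801 = 644014645929581075

3699 215
27365201 1590570
202447753299 11767036645
1497708451540801 87052535509140
11080046922051092499 644014645929581075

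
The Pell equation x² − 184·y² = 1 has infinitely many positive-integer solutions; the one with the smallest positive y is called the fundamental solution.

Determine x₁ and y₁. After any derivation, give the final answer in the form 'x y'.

d=184: √d = [13; 1,1,3,2,1,2,1,2,3,1,1,26] (ℓ=12, even), read p_11/q_11
a_0=13:  p_0=13·1+0=13,  q_0=13·0+1=1
a_1=1:  p_1=1·13+1=14,  q_1=1·1+0=1
…
a_4=2:  p_4=2·95+27=217,  q_4=2·7+2=16
…
a_8=2:  p_8=2·1153+841=3147,  q_8=2·85+62=232
…
a_10=1:  p_10=1·10594+3147=13741,  q_10=1·781+232=1013
a_11=1:  p_11=1·13741+10594=24335,  q_11=1·1013+781=1794
→ (24335, 1794).  Check: 24335²=592192225, 184·1794²=592192224, difference 1.

24335 1794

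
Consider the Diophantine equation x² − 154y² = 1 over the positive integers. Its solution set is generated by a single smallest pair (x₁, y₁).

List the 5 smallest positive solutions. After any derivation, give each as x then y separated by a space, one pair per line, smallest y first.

21295 1716
906954049 73084440
38627172925615 3112666297884
1645131293994988801 132568457553795120
70066141772619400108975 5646090604103467862916

[12; 2,2,3,1,2,1,3,2,2,24] for √154; ℓ=10 ⇒ convergent index 9
k=0  a_k=12  p_k/q_k = 12/1
…
k=2  a_k=2  p_k/q_k = 62/5
k=3  a_k=3  p_k/q_k = 211/17
…
k=8  a_k=2  p_k/q_k = 8724/703
k=9  a_k=2  p_k/q_k = 21295/1716
→ (21295, 1716).  Check: 21295²=453477025, 154·1716²=453477024, difference 1.
(x_2, y_2) = (21295·21295 + 154·1716·1716, 21295·1716 + 1716·21295) = (906954049, 73084440)
(x_3, y_3) = (21295·906954049 + 154·1716·73084440, 21295·73084440 + 1716·906954049) = (38627172925615, 3112666297884)
(x_4, y_4) = (21295·38627172925615 + 154·1716·3112666297884, 21295·3112666297884 + 1716·38627172925615) = (1645131293994988801, 132568457553795120)
(x_5, y_5) = (21295·1645131293994988801 + 154·1716·132568457553795120, 21295·132568457553795120 + 1716·1645131293994988801) = (70066141772619400108975, 5646090604103467862916)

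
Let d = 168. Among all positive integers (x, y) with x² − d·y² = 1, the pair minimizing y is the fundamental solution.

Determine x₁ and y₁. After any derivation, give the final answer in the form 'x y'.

13 1

[12; 1,24] for √168; ℓ=2 ⇒ convergent index 1
k=0  a_k=12  p_k/q_k = 12/1
k=1  a_k=1  p_k/q_k = 13/1
fundamental: x₁=13, y₁=1  (since 169 − 168·1 = 1)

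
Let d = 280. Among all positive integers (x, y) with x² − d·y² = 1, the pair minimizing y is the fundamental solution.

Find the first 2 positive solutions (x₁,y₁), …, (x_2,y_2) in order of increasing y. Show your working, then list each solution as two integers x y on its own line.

√280 = [16; 1,2,1,2,1,32, …], period ℓ=6 (even) → k=5
k=0  a_k=16  p_k/q_k = 16/1
k=1  a_k=1  p_k/q_k = 17/1
…
k=3  a_k=1  p_k/q_k = 67/4
k=4  a_k=2  p_k/q_k = 184/11
k=5  a_k=1  p_k/q_k = 251/15
fundamental: x₁=251, y₁=15  (since 63001 − 280·225 = 1)
k=2:  x_2 = 251·251+280·15·15 = 126001,  y_2 = 251·15+15·251 = 7530

251 15
126001 7530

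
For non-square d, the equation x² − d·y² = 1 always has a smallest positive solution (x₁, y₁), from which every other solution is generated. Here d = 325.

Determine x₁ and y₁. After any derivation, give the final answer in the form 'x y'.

√325 = [18; 36, …], period ℓ=1 (odd) → k=1
step 0: (18, 1)  from 18·(1,0) + (0,1)
step 1: (649, 36)  from 36·(18,1) + (1,0)
fundamental: x₁=649, y₁=36  (since 421201 − 325·1296 = 1)

649 36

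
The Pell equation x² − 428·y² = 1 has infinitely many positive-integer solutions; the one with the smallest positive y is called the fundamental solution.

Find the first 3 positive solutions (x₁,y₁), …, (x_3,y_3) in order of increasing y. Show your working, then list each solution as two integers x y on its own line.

1850887 89466
6851565373537 331182912684
25362946559057703751 1225964295417811950

d=428: √d = [20; 1,2,4,1,5,10,5,1,4,2,1,40] (ℓ=12, even), read p_11/q_11
step 0: (20, 1)  from 20·(1,0) + (0,1)
step 1: (21, 1)  from 1·(20,1) + (1,0)
step 2: (62, 3)  from 2·(21,1) + (20,1)
step 3: (269, 13)  from 4·(62,3) + (21,1)
…
step 5: (1924, 93)  from 5·(331,16) + (269,13)
step 6: (19571, 946)  from 10·(1924,93) + (331,16)
…
step 8: (119350, 5769)  from 1·(99779,4823) + (19571,946)
step 9: (577179, 27899)  from 4·(119350,5769) + (99779,4823)
step 10: (1273708, 61567)  from 2·(577179,27899) + (119350,5769)
step 11: (1850887, 89466)  from 1·(1273708,61567) + (577179,27899)
(x₁, y₁) = (1850887, 89466);  1850887² − 428·89466² = 1 ✓
n=2: (1850887,89466)∘(1850887,89466) = (1850887·1850887+428·89466·89466, 1850887·89466+89466·1850887) = (6851565373537,331182912684)
n=3: (6851565373537,331182912684)∘(1850887,89466) = (1850887·6851565373537+428·89466·331182912684, 1850887·331182912684+89466·6851565373537) = (25362946559057703751,1225964295417811950)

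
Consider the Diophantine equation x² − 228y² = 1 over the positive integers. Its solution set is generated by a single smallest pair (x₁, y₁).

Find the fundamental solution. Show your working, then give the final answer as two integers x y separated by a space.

√228 → a₀=15, period (10,30); ℓ=2 even so k=1
i=0: a=15 ⇒ p=15, q=1
i=1: a=10 ⇒ p=151, q=10
(x₁, y₁) = (151, 10);  151² − 228·10² = 1 ✓

151 10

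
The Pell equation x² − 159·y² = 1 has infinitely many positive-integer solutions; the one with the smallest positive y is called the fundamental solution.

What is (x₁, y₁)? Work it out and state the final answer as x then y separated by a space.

√159 = [12; 1,1,1,1,3,1,1,1,1,24, …], period ℓ=10 (even) → k=9
a_0=12:  p_0=12·1+0=12,  q_0=12·0+1=1
…
a_3=1:  p_3=1·25+13=38,  q_3=1·2+1=3
…
a_5=3:  p_5=3·63+38=227,  q_5=3·5+3=18
…
a_8=1:  p_8=1·517+290=807,  q_8=1·41+23=64
a_9=1:  p_9=1·807+517=1324,  q_9=1·64+41=105
→ (1324, 105).  Check: 1324²=1752976, 159·105²=1752975, difference 1.

1324 105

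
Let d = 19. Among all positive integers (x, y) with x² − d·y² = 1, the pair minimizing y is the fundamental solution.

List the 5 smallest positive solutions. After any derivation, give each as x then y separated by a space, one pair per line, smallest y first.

√19 → a₀=4, period (2,1,3,1,2,8); ℓ=6 even so k=5
i=0: a=4 ⇒ p=4, q=1
…
i=4: a=1 ⇒ p=61, q=14
i=5: a=2 ⇒ p=170, q=39
→ (170, 39).  Check: 170²=28900, 19·39²=28899, difference 1.
n=2: (170,39)∘(170,39) = (170·170+19·39·39, 170·39+39·170) = (57799,13260)
n=3: (57799,13260)∘(170,39) = (170·57799+19·39·13260, 170·13260+39·57799) = (19651490,4508361)
n=4: (19651490,4508361)∘(170,39) = (170·19651490+19·39·4508361, 170·4508361+39·19651490) = (6681448801,1532829480)
n=5: (6681448801,1532829480)∘(170,39) = (170·6681448801+19·39·1532829480, 170·1532829480+39·6681448801) = (2271672940850,521157514839)

170 39
57799 13260
19651490 4508361
6681448801 1532829480
2271672940850 521157514839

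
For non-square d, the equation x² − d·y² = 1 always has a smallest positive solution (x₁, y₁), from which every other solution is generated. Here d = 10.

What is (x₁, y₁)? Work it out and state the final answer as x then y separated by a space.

[3; 6] for √10; ℓ=1 ⇒ convergent index 1
step 0: (3, 1)  from 3·(1,0) + (0,1)
step 1: (19, 6)  from 6·(3,1) + (1,0)
→ (19, 6).  Check: 19²=361, 10·6²=360, difference 1.

19 6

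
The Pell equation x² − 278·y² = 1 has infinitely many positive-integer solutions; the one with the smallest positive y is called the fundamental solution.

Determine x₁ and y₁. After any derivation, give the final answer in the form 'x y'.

2501 150

√278 = [16; 1,2,16,2,1,32, …], period ℓ=6 (even) → k=5
a_0=16:  p_0=16·1+0=16,  q_0=16·0+1=1
…
a_3=16:  p_3=16·50+17=817,  q_3=16·3+1=49
a_4=2:  p_4=2·817+50=1684,  q_4=2·49+3=101
a_5=1:  p_5=1·1684+817=2501,  q_5=1·101+49=150
→ (2501, 150).  Check: 2501²=6255001, 278·150²=6255000, difference 1.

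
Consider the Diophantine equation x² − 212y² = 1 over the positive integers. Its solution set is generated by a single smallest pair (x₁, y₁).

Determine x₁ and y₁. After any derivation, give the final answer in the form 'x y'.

[14; 1,1,3,1,1,…,1,1,28] for √212; ℓ=14 ⇒ convergent index 13
k=0  a_k=14  p_k/q_k = 14/1
…
k=2  a_k=1  p_k/q_k = 29/2
k=3  a_k=3  p_k/q_k = 102/7
k=4  a_k=1  p_k/q_k = 131/9
…
k=6  a_k=1  p_k/q_k = 364/25
k=7  a_k=6  p_k/q_k = 2417/166
k=8  a_k=1  p_k/q_k = 2781/191
k=9  a_k=1  p_k/q_k = 5198/357
…
k=11  a_k=3  p_k/q_k = 29135/2001
k=12  a_k=1  p_k/q_k = 37114/2549
k=13  a_k=1  p_k/q_k = 66249/4550
→ (66249, 4550).  Check: 66249²=4388930001, 212·4550²=4388930000, difference 1.

66249 4550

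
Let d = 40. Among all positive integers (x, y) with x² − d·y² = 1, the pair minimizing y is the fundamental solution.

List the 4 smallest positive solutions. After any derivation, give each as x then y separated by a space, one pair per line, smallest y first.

19 3
721 114
27379 4329
1039681 164388

d=40: √d = [6; 3,12] (ℓ=2, even), read p_1/q_1
step 0: (6, 1)  from 6·(1,0) + (0,1)
step 1: (19, 3)  from 3·(6,1) + (1,0)
fundamental: x₁=19, y₁=3  (since 361 − 40·9 = 1)
n=2: (19,3)∘(19,3) = (19·19+40·3·3, 19·3+3·19) = (721,114)
n=3: (721,114)∘(19,3) = (19·721+40·3·114, 19·114+3·721) = (27379,4329)
n=4: (27379,4329)∘(19,3) = (19·27379+40·3·4329, 19·4329+3·27379) = (1039681,164388)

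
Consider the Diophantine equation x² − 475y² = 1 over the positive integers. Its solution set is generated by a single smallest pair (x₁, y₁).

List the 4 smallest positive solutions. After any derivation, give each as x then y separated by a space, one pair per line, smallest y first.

d=475: √d = [21; 1,3,1,6,2,6,1,3,1,42] (ℓ=10, even), read p_9/q_9
a_0=21:  p_0=21·1+0=21,  q_0=21·0+1=1
…
a_2=3:  p_2=3·22+21=87,  q_2=3·1+1=4
…
a_7=1:  p_7=1·10287+1591=11878,  q_7=1·472+73=545
a_8=3:  p_8=3·11878+10287=45921,  q_8=3·545+472=2107
a_9=1:  p_9=1·45921+11878=57799,  q_9=1·2107+545=2652
→ (57799, 2652).  Check: 57799²=3340724401, 475·2652²=3340724400, difference 1.
n=2: (57799,2652)∘(57799,2652) = (57799·57799+475·2652·2652, 57799·2652+2652·57799) = (6681448801,306565896)
n=3: (6681448801,306565896)∘(57799,2652) = (57799·6681448801+475·2652·306565896, 57799·306565896+2652·6681448801) = (772362118440199,35438404443156)
n=4: (772362118440199,35438404443156)∘(57799,2652) = (57799·772362118440199+475·2652·35438404443156, 57799·35438404443156+2652·772362118440199) = (89283516160768675201,4096608676513381392)

57799 2652
6681448801 306565896
772362118440199 35438404443156
89283516160768675201 4096608676513381392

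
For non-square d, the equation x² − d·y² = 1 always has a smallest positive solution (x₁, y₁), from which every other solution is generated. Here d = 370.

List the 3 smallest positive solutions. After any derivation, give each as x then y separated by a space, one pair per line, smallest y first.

[19; 4,4,38] for √370; ℓ=3 ⇒ convergent index 5
k=0  a_k=19  p_k/q_k = 19/1
k=1  a_k=4  p_k/q_k = 77/4
k=2  a_k=4  p_k/q_k = 327/17
k=3  a_k=38  p_k/q_k = 12503/650
k=4  a_k=4  p_k/q_k = 50339/2617
k=5  a_k=4  p_k/q_k = 213859/11118
(x₁, y₁) = (213859, 11118);  213859² − 370·11118² = 1 ✓
k=2:  x_2 = 213859·213859+370·11118·11118 = 91471343761,  y_2 = 213859·11118+11118·213859 = 4755368724
k=3:  x_3 = 213859·91471343761+370·11118·4755368724 = 39123940210553539,  y_3 = 213859·4755368724+11118·91471343761 = 2033956799880714

213859 11118
91471343761 4755368724
39123940210553539 2033956799880714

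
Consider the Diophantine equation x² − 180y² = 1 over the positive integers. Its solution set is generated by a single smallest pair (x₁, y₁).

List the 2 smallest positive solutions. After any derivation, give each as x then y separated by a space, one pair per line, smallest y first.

√180 = [13; 2,2,2,26, …], period ℓ=4 (even) → k=3
k=0  a_k=13  p_k/q_k = 13/1
…
k=2  a_k=2  p_k/q_k = 67/5
k=3  a_k=2  p_k/q_k = 161/12
→ (161, 12).  Check: 161²=25921, 180·12²=25920, difference 1.
k=2:  x_2 = 161·161+180·12·12 = 51841,  y_2 = 161·12+12·161 = 3864

161 12
51841 3864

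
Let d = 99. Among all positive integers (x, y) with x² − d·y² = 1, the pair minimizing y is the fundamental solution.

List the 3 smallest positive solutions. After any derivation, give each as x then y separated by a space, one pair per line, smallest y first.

10 1
199 20
3970 399

√99 = [9; 1,18, …], period ℓ=2 (even) → k=1
step 0: (9, 1)  from 9·(1,0) + (0,1)
step 1: (10, 1)  from 1·(9,1) + (1,0)
fundamental: x₁=10, y₁=1  (since 100 − 99·1 = 1)
(x_2, y_2) = (10·10 + 99·1·1, 10·1 + 1·10) = (199, 20)
(x_3, y_3) = (10·199 + 99·1·20, 10·20 + 1·199) = (3970, 399)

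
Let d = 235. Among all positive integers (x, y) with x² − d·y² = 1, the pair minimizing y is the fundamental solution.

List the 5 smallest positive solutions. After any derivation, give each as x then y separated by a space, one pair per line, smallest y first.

46 3
4231 276
389206 25389
35802721 2335512
3293461126 214841715

[15; 3,30] for √235; ℓ=2 ⇒ convergent index 1
a_0=15:  p_0=15·1+0=15,  q_0=15·0+1=1
a_1=3:  p_1=3·15+1=46,  q_1=3·1+0=3
(x₁, y₁) = (46, 3);  46² − 235·3² = 1 ✓
k=2:  x_2 = 46·46+235·3·3 = 4231,  y_2 = 46·3+3·46 = 276
k=3:  x_3 = 46·4231+235·3·276 = 389206,  y_3 = 46·276+3·4231 = 25389
k=4:  x_4 = 46·389206+235·3·25389 = 35802721,  y_4 = 46·25389+3·389206 = 2335512
k=5:  x_5 = 46·35802721+235·3·2335512 = 3293461126,  y_5 = 46·2335512+3·35802721 = 214841715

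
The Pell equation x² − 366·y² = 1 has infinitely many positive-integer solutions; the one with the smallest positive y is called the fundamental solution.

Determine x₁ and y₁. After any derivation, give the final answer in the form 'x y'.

907925 47458

d=366: √d = [19; 7,1,1,1,2,12,2,1,1,1,7,38] (ℓ=12, even), read p_11/q_11
k=0  a_k=19  p_k/q_k = 19/1
k=1  a_k=7  p_k/q_k = 134/7
k=2  a_k=1  p_k/q_k = 153/8
…
k=4  a_k=1  p_k/q_k = 440/23
…
k=10  a_k=1  p_k/q_k = 119053/6223
k=11  a_k=7  p_k/q_k = 907925/47458
→ (907925, 47458).  Check: 907925²=824327805625, 366·47458²=824327805624, difference 1.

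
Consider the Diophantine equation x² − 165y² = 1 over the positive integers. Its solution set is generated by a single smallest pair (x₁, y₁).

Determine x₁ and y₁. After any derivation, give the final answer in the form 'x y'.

[12; 1,5,2,5,1,24] for √165; ℓ=6 ⇒ convergent index 5
a_0=12:  p_0=12·1+0=12,  q_0=12·0+1=1
…
a_3=2:  p_3=2·77+13=167,  q_3=2·6+1=13
a_4=5:  p_4=5·167+77=912,  q_4=5·13+6=71
a_5=1:  p_5=1·912+167=1079,  q_5=1·71+13=84
fundamental: x₁=1079, y₁=84  (since 1164241 − 165·7056 = 1)

1079 84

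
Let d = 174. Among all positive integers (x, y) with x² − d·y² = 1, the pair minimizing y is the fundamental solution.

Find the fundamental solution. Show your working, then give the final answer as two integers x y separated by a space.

1451 110

[13; 5,4,5,26] for √174; ℓ=4 ⇒ convergent index 3
step 0: (13, 1)  from 13·(1,0) + (0,1)
…
step 2: (277, 21)  from 4·(66,5) + (13,1)
step 3: (1451, 110)  from 5·(277,21) + (66,5)
fundamental: x₁=1451, y₁=110  (since 2105401 − 174·12100 = 1)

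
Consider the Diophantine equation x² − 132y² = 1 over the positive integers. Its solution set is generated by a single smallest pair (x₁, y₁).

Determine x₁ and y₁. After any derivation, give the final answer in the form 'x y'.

√132 = [11; 2,22, …], period ℓ=2 (even) → k=1
i=0: a=11 ⇒ p=11, q=1
i=1: a=2 ⇒ p=23, q=2
→ (23, 2).  Check: 23²=529, 132·2²=528, difference 1.

23 2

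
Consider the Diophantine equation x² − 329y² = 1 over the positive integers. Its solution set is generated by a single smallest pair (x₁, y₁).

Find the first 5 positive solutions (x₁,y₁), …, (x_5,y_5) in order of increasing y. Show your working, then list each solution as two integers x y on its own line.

2376415 131016
11294696504449 622696775280
53681772387237964255 2959571914453911384
255140338255224918953587201 14066342182173360946441440
1212638653869526969777790618564575 66854933113696055535160815363816

√329 = [18; 7,4,2,1,1,4,1,1,2,4,7,36, …], period ℓ=12 (even) → k=11
k=0  a_k=18  p_k/q_k = 18/1
…
k=10  a_k=4  p_k/q_k = 328794/18127
k=11  a_k=7  p_k/q_k = 2376415/131016
fundamental: x₁=2376415, y₁=131016  (since 5647348252225 − 329·17165192256 = 1)
(x_2, y_2) = (2376415·2376415 + 329·131016·131016, 2376415·131016 + 131016·2376415) = (11294696504449, 622696775280)
(x_3, y_3) = (2376415·11294696504449 + 329·131016·622696775280, 2376415·622696775280 + 131016·11294696504449) = (53681772387237964255, 2959571914453911384)
(x_4, y_4) = (2376415·53681772387237964255 + 329·131016·2959571914453911384, 2376415·2959571914453911384 + 131016·53681772387237964255) = (255140338255224918953587201, 14066342182173360946441440)
(x_5, y_5) = (2376415·255140338255224918953587201 + 329·131016·14066342182173360946441440, 2376415·14066342182173360946441440 + 131016·255140338255224918953587201) = (1212638653869526969777790618564575, 66854933113696055535160815363816)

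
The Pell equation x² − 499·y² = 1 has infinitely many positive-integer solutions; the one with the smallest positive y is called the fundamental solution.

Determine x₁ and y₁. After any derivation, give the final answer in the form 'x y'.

[22; 2,1,21,1,2,44] for √499; ℓ=6 ⇒ convergent index 5
a_0=22:  p_0=22·1+0=22,  q_0=22·0+1=1
a_1=2:  p_1=2·22+1=45,  q_1=2·1+0=2
a_2=1:  p_2=1·45+22=67,  q_2=1·2+1=3
a_3=21:  p_3=21·67+45=1452,  q_3=21·3+2=65
a_4=1:  p_4=1·1452+67=1519,  q_4=1·65+3=68
a_5=2:  p_5=2·1519+1452=4490,  q_5=2·68+65=201
→ (4490, 201).  Check: 4490²=20160100, 499·201²=20160099, difference 1.

4490 201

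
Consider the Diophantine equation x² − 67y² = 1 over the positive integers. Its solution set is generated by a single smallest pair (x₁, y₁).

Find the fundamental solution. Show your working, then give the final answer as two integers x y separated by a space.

48842 5967

[8; 5,2,1,1,7,1,1,2,5,16] for √67; ℓ=10 ⇒ convergent index 9
i=0: a=8 ⇒ p=8, q=1
i=1: a=5 ⇒ p=41, q=5
…
i=3: a=1 ⇒ p=131, q=16
…
i=5: a=7 ⇒ p=1678, q=205
i=6: a=1 ⇒ p=1899, q=232
i=7: a=1 ⇒ p=3577, q=437
i=8: a=2 ⇒ p=9053, q=1106
i=9: a=5 ⇒ p=48842, q=5967
fundamental: x₁=48842, y₁=5967  (since 2385540964 − 67·35605089 = 1)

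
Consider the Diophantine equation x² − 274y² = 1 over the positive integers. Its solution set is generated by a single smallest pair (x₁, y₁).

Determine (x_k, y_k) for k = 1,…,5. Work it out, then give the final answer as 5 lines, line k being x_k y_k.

3959299 239190
31352097142801 1894049455620
248264653730785753699 14998216231173381570
1965907990503261255572251201 118764845051735182903983240
15567235081782895307198186429982499 940451064496965117656884702915950

√274 = [16; 1,1,4,4,1,1,32, …], period ℓ=7 (odd) → k=13
i=0: a=16 ⇒ p=16, q=1
i=1: a=1 ⇒ p=17, q=1
i=2: a=1 ⇒ p=33, q=2
i=3: a=4 ⇒ p=149, q=9
i=4: a=4 ⇒ p=629, q=38
i=5: a=1 ⇒ p=778, q=47
i=6: a=1 ⇒ p=1407, q=85
…
i=8: a=1 ⇒ p=47209, q=2852
…
i=10: a=4 ⇒ p=419253, q=25328
…
i=12: a=1 ⇒ p=2189276, q=132259
i=13: a=1 ⇒ p=3959299, q=239190
(x₁, y₁) = (3959299, 239190);  3959299² − 274·239190² = 1 ✓
n=2: (3959299,239190)∘(3959299,239190) = (3959299·3959299+274·239190·239190, 3959299·239190+239190·3959299) = (31352097142801,1894049455620)
n=3: (31352097142801,1894049455620)∘(3959299,239190) = (3959299·31352097142801+274·239190·1894049455620, 3959299·1894049455620+239190·31352097142801) = (248264653730785753699,14998216231173381570)
n=4: (248264653730785753699,14998216231173381570)∘(3959299,239190) = (3959299·248264653730785753699+274·239190·14998216231173381570, 3959299·14998216231173381570+239190·248264653730785753699) = (1965907990503261255572251201,118764845051735182903983240)
n=5: (1965907990503261255572251201,118764845051735182903983240)∘(3959299,239190) = (3959299·1965907990503261255572251201+274·239190·118764845051735182903983240, 3959299·118764845051735182903983240+239190·1965907990503261255572251201) = (15567235081782895307198186429982499,940451064496965117656884702915950)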